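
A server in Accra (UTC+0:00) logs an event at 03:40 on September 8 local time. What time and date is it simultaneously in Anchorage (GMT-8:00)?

19:40 on September 7

Anchorage is 8:00 behind Accra.
Shift by the zone difference: 03:40 − 8:00 = 19:40 on Sep 7 in Anchorage.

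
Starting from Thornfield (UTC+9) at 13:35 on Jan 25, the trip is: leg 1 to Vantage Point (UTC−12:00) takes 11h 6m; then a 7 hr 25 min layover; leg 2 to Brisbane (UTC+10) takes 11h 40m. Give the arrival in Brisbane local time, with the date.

Convert departure to UTC: 13:35 − 9:00 = 04:35 UTC on Jan 25.
Add 11 hours and 6 minutes leg 1 → 15:41 UTC.
Add 7 hours and 25 minutes layover in Vantage Point → 23:06 UTC.
Add 11 hours 40 minutes leg 2 → 10:46 UTC (Jan 26).
Brisbane is UTC+10:00, so local arrival = 10:46 + 10:00 = 20:46 on Jan 26.

20:46 on January 26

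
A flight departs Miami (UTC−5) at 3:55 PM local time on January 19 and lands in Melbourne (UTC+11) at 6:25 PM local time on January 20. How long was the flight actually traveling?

Departure in UTC: 3:55 PM + 5:00 = 8:55 PM on Jan 19.
Arrival in UTC: 6:25 PM − 11:00 = 7:25 AM on Jan 20.
Elapsed = 7:25 AM − 8:55 PM (+1 day) = 10 hours 30 minutes.

10 hours 30 minutes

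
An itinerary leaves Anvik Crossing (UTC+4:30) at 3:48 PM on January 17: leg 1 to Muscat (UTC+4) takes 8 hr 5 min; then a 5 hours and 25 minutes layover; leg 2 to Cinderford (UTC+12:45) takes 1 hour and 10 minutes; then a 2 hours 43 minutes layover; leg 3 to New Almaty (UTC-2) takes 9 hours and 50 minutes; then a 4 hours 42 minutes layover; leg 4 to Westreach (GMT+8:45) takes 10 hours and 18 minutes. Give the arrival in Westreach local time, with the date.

Convert departure to UTC: 3:48 PM − 4:30 = 11:18 AM UTC on Jan 17.
Add 8 hours 5 minutes leg 1 → 7:23 PM UTC.
Add 5 hours and 25 minutes layover in Muscat → 12:48 AM UTC (Jan 18).
Add 1 hour and 10 minutes leg 2 → 1:58 AM UTC.
Add 2 hours and 43 minutes layover in Cinderford → 4:41 AM UTC.
Add 9 hours 50 minutes leg 3 → 2:31 PM UTC.
Add 4 hours and 42 minutes layover in New Almaty → 7:13 PM UTC.
Add 10 hours 18 minutes leg 4 → 5:31 AM UTC (Jan 19).
Westreach is UTC+8:45, so local arrival = 5:31 AM + 8:45 = 2:16 PM on Jan 19.

2:16 PM on Jan 19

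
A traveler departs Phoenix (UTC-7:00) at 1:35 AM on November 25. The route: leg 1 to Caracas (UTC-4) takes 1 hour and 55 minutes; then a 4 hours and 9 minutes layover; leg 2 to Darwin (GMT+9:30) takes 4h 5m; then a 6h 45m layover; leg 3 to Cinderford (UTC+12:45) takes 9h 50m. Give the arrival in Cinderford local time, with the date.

12:04 AM on Nov 27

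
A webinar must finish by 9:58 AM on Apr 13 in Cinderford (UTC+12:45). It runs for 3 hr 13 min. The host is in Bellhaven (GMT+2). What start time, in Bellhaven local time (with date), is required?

8:00 PM on April 12

Target end time in UTC: 9:58 AM − 12:45 = 9:13 PM on Apr 12.
Subtract 3 hours 13 minutes → start 6:00 PM UTC on Apr 12.
Bellhaven is UTC+2:00: 6:00 PM + 2:00 = 8:00 PM on Apr 12.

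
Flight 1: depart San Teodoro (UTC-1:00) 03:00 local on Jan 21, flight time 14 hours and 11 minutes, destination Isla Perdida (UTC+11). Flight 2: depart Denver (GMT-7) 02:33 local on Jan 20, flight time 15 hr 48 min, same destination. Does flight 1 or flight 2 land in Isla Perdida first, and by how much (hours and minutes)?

Flight 1 in UTC: 03:00 + 1:00 = 04:00 on Jan 21.
+14 hours and 11 minutes → arrive 18:11 UTC on Jan 21.
Flight 2 in UTC: 02:33 + 7:00 = 09:33 on Jan 20.
+15 hours and 48 minutes → arrive 01:21 UTC on Jan 21.
Flight 2 lands earlier by 16 hours 50 minutes.

the second, by 16 hours 50 minutes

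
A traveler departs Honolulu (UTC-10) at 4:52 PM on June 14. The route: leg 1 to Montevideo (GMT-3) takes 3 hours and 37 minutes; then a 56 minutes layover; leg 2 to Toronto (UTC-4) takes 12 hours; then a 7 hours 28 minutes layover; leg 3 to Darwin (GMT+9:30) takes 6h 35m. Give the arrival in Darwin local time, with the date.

Convert departure to UTC: 4:52 PM + 10:00 = 2:52 AM UTC on Jun 15.
Add 3 hours 37 minutes leg 1 → 6:29 AM UTC.
Add 56 minutes layover in Montevideo → 7:25 AM UTC.
Add 12 hours leg 2 → 7:25 PM UTC.
Add 7 hours 28 minutes layover in Toronto → 2:53 AM UTC (Jun 16).
Add 6 hours and 35 minutes leg 3 → 9:28 AM UTC.
Darwin is UTC+9:30, so local arrival = 9:28 AM + 9:30 = 6:58 PM on Jun 16.

6:58 PM on June 16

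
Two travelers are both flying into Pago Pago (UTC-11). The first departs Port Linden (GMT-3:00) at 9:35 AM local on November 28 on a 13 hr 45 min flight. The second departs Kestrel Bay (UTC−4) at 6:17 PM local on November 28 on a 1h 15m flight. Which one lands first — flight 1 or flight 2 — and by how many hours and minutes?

the second, by 2 hours 48 minutes

Flight 1 in UTC: 9:35 AM + 3:00 = 12:35 PM on Nov 28.
+13 hours and 45 minutes → arrive 2:20 AM UTC on Nov 29.
Flight 2 in UTC: 6:17 PM + 4:00 = 10:17 PM on Nov 28.
+1 hour 15 minutes → arrive 11:32 PM UTC on Nov 28.
Flight 2 lands earlier by 2 hours 48 minutes.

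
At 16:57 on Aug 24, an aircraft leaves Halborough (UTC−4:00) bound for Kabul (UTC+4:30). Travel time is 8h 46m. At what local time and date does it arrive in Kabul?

Convert departure to UTC: 16:57 + 4:00 = 20:57 UTC on Aug 24.
Add 8 hours 46 minutes travel time → 05:43 UTC (Aug 25).
Kabul is UTC+4:30, so local arrival = 05:43 + 4:30 = 10:13 on Aug 25.

10:13 on August 25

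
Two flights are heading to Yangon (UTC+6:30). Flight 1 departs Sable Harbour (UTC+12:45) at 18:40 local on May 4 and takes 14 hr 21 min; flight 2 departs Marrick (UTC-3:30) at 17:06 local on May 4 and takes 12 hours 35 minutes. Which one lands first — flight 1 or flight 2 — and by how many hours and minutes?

Flight 1 in UTC: 18:40 − 12:45 = 05:55 on May 4.
+14 hours 21 minutes → arrive 20:16 UTC on May 4.
Flight 2 in UTC: 17:06 + 3:30 = 20:36 on May 4.
+12 hours and 35 minutes → arrive 09:11 UTC on May 5.
Flight 1 lands earlier by 12 hours 55 minutes.

the first, by 12 hours 55 minutes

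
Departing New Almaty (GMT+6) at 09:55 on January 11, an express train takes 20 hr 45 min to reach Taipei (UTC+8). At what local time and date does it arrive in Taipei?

08:40 on Jan 12

Taipei is 2:00 ahead of New Almaty.
After 20 hours 45 minutes it is 06:40 (Jan 12) in New Almaty.
Shift by the zone difference: 06:40 + 2:00 = 08:40 on Jan 12 in Taipei.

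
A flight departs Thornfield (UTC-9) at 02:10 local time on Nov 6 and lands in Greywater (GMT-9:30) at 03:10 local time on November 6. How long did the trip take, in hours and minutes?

1 hour 30 minutes

Greywater is 0:30 behind Thornfield.
Clock-face elapsed time (ignoring zones) is 1 hour.
Actual elapsed = 1 hour + 0:30 = 1 hour 30 minutes.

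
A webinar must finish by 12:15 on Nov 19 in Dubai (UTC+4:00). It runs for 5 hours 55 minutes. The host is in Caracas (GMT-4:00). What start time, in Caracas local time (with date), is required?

22:20 on Nov 18

Target end time in UTC: 12:15 − 4:00 = 08:15 on Nov 19.
Subtract 5 hours 55 minutes → start 02:20 UTC on Nov 19.
Caracas is UTC−4:00: 02:20 − 4:00 = 22:20 on Nov 18.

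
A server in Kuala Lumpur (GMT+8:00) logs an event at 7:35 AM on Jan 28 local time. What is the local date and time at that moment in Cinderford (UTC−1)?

In UTC: 7:35 AM − 8:00 = 11:35 PM on Jan 27.
Cinderford is UTC−1:00: 11:35 PM − 1:00 = 10:35 PM on Jan 27.

10:35 PM on January 27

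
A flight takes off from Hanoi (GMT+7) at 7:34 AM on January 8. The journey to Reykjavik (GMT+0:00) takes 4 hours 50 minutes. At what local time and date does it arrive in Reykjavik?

Convert departure to UTC: 7:34 AM − 7:00 = 12:34 AM UTC on Jan 8.
Add 4 hours 50 minutes travel time → 5:24 AM UTC.
Reykjavik is UTC+0, so local arrival is the same: 5:24 AM on Jan 8.

5:24 AM on Jan 8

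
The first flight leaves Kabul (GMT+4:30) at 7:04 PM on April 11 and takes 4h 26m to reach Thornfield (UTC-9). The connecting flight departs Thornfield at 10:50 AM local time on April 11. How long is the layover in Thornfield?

50 minutes

Convert departure to UTC: 7:04 PM − 4:30 = 2:34 PM UTC on Apr 11.
Add 4 hours 26 minutes flight time → 7:00 PM UTC.
Thornfield is UTC−9:00, so local arrival = 7:00 PM − 9:00 = 10:00 AM on Apr 11.
Layover = 10:50 AM − 10:00 AM = 50 minutes.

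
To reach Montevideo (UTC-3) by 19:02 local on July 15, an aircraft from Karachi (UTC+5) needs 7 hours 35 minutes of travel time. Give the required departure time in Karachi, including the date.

Target arrival in UTC: 19:02 + 3:00 = 22:02 on Jul 15.
Subtract 7 hours and 35 minutes → departure 14:27 UTC on Jul 15.
Karachi is UTC+5:00: 14:27 + 5:00 = 19:27 on Jul 15.

19:27 on Jul 15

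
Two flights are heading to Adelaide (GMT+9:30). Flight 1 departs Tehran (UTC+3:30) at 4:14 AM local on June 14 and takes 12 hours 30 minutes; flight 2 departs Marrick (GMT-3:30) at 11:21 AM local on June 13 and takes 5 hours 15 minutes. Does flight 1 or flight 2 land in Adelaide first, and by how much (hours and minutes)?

the second, by 17 hours 8 minutes

Flight 1 in UTC: 4:14 AM − 3:30 = 12:44 AM on Jun 14.
+12 hours 30 minutes → arrive 1:14 PM UTC on Jun 14.
Flight 2 in UTC: 11:21 AM + 3:30 = 2:51 PM on Jun 13.
+5 hours and 15 minutes → arrive 8:06 PM UTC on Jun 13.
Flight 2 lands earlier by 17 hours 8 minutes.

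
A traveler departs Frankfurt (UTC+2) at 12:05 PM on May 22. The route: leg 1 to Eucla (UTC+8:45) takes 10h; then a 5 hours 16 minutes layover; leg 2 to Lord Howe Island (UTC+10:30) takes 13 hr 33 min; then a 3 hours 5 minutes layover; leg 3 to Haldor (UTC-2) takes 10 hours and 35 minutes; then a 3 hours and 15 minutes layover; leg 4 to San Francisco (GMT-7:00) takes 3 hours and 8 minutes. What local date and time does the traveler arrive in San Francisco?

3:57 AM on May 24

Convert departure to UTC: 12:05 PM − 2:00 = 10:05 AM UTC on May 22.
Add 10 hours leg 1 → 8:05 PM UTC.
Add 5 hours 16 minutes layover in Eucla → 1:21 AM UTC (May 23).
Add 13 hours 33 minutes leg 2 → 2:54 PM UTC.
Add 3 hours 5 minutes layover in Lord Howe Island → 5:59 PM UTC.
Add 10 hours and 35 minutes leg 3 → 4:34 AM UTC (May 24).
Add 3 hours 15 minutes layover in Haldor → 7:49 AM UTC.
Add 3 hours and 8 minutes leg 4 → 10:57 AM UTC.
San Francisco is UTC−7:00, so local arrival = 10:57 AM − 7:00 = 3:57 AM on May 24.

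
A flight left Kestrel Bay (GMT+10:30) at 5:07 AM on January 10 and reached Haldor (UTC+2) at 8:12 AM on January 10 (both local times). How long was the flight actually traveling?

Haldor is 8:30 behind Kestrel Bay.
Clock-face elapsed time (ignoring zones) is 3 hours 5 minutes.
Actual elapsed = 3 hours 5 minutes + 8:30 = 11 hours 35 minutes.

11 hours 35 minutes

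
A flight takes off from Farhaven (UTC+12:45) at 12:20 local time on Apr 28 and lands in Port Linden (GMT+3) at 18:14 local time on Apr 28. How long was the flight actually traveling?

15 hours 39 minutes

Departure in UTC: 12:20 − 12:45 = 23:35 on Apr 27.
Arrival in UTC: 18:14 − 3:00 = 15:14 on Apr 28.
Elapsed = 15:14 − 23:35 (+1 day) = 15 hours 39 minutes.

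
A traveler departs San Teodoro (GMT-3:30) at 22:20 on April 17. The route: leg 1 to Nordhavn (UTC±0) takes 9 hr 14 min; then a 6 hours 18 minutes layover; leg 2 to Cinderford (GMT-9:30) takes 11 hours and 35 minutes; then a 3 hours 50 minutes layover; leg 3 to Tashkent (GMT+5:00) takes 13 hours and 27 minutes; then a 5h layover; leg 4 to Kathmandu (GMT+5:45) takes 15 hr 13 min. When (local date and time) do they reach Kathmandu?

00:12 on Apr 21

Convert departure to UTC: 22:20 + 3:30 = 01:50 UTC on Apr 18.
Add 9 hours and 14 minutes leg 1 → 11:04 UTC.
Add 6 hours and 18 minutes layover in Nordhavn → 17:22 UTC.
Add 11 hours and 35 minutes leg 2 → 04:57 UTC (Apr 19).
Add 3 hours and 50 minutes layover in Cinderford → 08:47 UTC.
Add 13 hours 27 minutes leg 3 → 22:14 UTC.
Add 5 hours layover in Tashkent → 03:14 UTC (Apr 20).
Add 15 hours and 13 minutes leg 4 → 18:27 UTC.
Kathmandu is UTC+5:45, so local arrival = 18:27 + 5:45 = 00:12 on Apr 21.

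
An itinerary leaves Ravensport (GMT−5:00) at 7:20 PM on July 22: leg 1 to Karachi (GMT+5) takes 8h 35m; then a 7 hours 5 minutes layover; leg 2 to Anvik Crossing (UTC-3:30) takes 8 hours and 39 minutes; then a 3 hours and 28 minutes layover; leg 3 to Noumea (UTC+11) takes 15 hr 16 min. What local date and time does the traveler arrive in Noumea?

6:23 AM on July 25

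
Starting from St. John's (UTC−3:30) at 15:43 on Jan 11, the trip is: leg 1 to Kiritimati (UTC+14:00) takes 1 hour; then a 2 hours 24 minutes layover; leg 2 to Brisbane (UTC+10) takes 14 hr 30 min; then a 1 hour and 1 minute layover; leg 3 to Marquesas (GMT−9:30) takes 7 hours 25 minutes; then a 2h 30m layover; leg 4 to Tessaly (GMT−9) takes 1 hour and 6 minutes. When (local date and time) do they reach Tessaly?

Convert departure to UTC: 15:43 + 3:30 = 19:13 UTC on Jan 11.
Add 1 hour leg 1 → 20:13 UTC.
Add 2 hours 24 minutes layover in Kiritimati → 22:37 UTC.
Add 14 hours and 30 minutes leg 2 → 13:07 UTC (Jan 12).
Add 1 hour and 1 minute layover in Brisbane → 14:08 UTC.
Add 7 hours and 25 minutes leg 3 → 21:33 UTC.
Add 2 hours and 30 minutes layover in Marquesas → 00:03 UTC (Jan 13).
Add 1 hour 6 minutes leg 4 → 01:09 UTC.
Tessaly is UTC−9:00, so local arrival = 01:09 − 9:00 = 16:09 on Jan 12.

16:09 on January 12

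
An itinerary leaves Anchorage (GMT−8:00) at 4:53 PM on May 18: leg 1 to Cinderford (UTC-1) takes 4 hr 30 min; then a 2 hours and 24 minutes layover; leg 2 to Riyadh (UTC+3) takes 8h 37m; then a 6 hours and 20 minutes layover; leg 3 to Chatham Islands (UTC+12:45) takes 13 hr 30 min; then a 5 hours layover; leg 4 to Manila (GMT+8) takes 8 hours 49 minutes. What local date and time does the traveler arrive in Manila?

10:03 AM on May 21

Convert departure to UTC: 4:53 PM + 8:00 = 12:53 AM UTC on May 19.
Add 4 hours and 30 minutes leg 1 → 5:23 AM UTC.
Add 2 hours and 24 minutes layover in Cinderford → 7:47 AM UTC.
Add 8 hours 37 minutes leg 2 → 4:24 PM UTC.
Add 6 hours and 20 minutes layover in Riyadh → 10:44 PM UTC.
Add 13 hours and 30 minutes leg 3 → 12:14 PM UTC (May 20).
Add 5 hours layover in Chatham Islands → 5:14 PM UTC.
Add 8 hours and 49 minutes leg 4 → 2:03 AM UTC (May 21).
Manila is UTC+8:00, so local arrival = 2:03 AM + 8:00 = 10:03 AM on May 21.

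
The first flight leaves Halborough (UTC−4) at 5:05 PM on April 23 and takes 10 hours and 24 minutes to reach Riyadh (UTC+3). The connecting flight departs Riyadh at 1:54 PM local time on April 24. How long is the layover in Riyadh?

Convert departure to UTC: 5:05 PM + 4:00 = 9:05 PM UTC on Apr 23.
Add 10 hours and 24 minutes flight time → 7:29 AM UTC (Apr 24).
Riyadh is UTC+3:00, so local arrival = 7:29 AM + 3:00 = 10:29 AM on Apr 24.
Layover = 1:54 PM − 10:29 AM = 3 hours 25 minutes.

3 hours 25 minutes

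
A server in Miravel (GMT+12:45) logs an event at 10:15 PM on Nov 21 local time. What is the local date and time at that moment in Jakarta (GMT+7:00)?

Jakarta is 5:45 behind Miravel.
Shift by the zone difference: 10:15 PM − 5:45 = 4:30 PM on Nov 21 in Jakarta.

4:30 PM on November 21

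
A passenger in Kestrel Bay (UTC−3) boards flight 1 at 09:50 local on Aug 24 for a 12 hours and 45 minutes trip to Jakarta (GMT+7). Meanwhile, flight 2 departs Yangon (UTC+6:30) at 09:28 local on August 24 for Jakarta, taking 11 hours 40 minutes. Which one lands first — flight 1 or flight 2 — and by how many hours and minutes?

Flight 1 in UTC: 09:50 + 3:00 = 12:50 on Aug 24.
+12 hours 45 minutes → arrive 01:35 UTC on Aug 25.
Flight 2 in UTC: 09:28 − 6:30 = 02:58 on Aug 24.
+11 hours 40 minutes → arrive 14:38 UTC on Aug 24.
Flight 2 lands earlier by 10 hours 57 minutes.

the second, by 10 hours 57 minutes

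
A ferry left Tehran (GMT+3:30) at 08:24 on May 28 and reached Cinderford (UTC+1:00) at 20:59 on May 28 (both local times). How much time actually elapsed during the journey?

15 hours 5 minutes

Departure in UTC: 08:24 − 3:30 = 04:54 on May 28.
Arrival in UTC: 20:59 − 1:00 = 19:59 on May 28.
Elapsed = 19:59 − 04:54 = 15 hours 5 minutes.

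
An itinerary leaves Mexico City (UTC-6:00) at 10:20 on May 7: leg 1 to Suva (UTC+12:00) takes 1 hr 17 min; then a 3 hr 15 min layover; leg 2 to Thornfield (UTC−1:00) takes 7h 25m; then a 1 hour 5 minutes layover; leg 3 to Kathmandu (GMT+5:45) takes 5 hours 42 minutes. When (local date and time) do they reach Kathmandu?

Convert departure to UTC: 10:20 + 6:00 = 16:20 UTC on May 7.
Add 1 hour 17 minutes leg 1 → 17:37 UTC.
Add 3 hours 15 minutes layover in Suva → 20:52 UTC.
Add 7 hours and 25 minutes leg 2 → 04:17 UTC (May 8).
Add 1 hour and 5 minutes layover in Thornfield → 05:22 UTC.
Add 5 hours and 42 minutes leg 3 → 11:04 UTC.
Kathmandu is UTC+5:45, so local arrival = 11:04 + 5:45 = 16:49 on May 8.

16:49 on May 8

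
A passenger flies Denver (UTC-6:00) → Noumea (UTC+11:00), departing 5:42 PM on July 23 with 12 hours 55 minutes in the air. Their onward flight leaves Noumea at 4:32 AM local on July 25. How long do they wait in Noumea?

4 hours 55 minutes

Convert departure to UTC: 5:42 PM + 6:00 = 11:42 PM UTC on Jul 23.
Add 12 hours and 55 minutes flight time → 12:37 PM UTC (Jul 24).
Noumea is UTC+11:00, so local arrival = 12:37 PM + 11:00 = 11:37 PM on Jul 24.
Layover = 4:32 AM − 11:37 PM (+1 day) = 4 hours 55 minutes.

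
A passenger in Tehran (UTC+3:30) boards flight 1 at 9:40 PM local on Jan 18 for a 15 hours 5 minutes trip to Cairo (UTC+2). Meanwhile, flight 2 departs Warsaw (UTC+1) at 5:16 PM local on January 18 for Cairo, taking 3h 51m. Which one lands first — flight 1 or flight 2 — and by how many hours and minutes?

the second, by 13 hours 8 minutes

Flight 1 in UTC: 9:40 PM − 3:30 = 6:10 PM on Jan 18.
+15 hours 5 minutes → arrive 9:15 AM UTC on Jan 19.
Flight 2 in UTC: 5:16 PM − 1:00 = 4:16 PM on Jan 18.
+3 hours 51 minutes → arrive 8:07 PM UTC on Jan 18.
Flight 2 lands earlier by 13 hours 8 minutes.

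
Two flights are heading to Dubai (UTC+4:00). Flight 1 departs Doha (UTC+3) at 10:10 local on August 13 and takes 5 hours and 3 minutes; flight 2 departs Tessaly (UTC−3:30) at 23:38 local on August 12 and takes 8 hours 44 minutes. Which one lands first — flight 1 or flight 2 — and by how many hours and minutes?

the second, by 21 minutes

Flight 1 in UTC: 10:10 − 3:00 = 07:10 on Aug 13.
+5 hours and 3 minutes → arrive 12:13 UTC on Aug 13.
Flight 2 in UTC: 23:38 + 3:30 = 03:08 on Aug 13.
+8 hours 44 minutes → arrive 11:52 UTC on Aug 13.
Flight 2 lands earlier by 21 minutes.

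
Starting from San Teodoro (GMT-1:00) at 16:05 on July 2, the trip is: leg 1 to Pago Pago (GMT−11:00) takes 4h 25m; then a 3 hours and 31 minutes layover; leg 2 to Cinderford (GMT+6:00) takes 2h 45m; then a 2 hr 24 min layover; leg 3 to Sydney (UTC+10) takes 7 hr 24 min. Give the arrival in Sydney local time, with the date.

23:34 on July 3

Convert departure to UTC: 16:05 + 1:00 = 17:05 UTC on Jul 2.
Add 4 hours and 25 minutes leg 1 → 21:30 UTC.
Add 3 hours and 31 minutes layover in Pago Pago → 01:01 UTC (Jul 3).
Add 2 hours and 45 minutes leg 2 → 03:46 UTC.
Add 2 hours and 24 minutes layover in Cinderford → 06:10 UTC.
Add 7 hours and 24 minutes leg 3 → 13:34 UTC.
Sydney is UTC+10:00, so local arrival = 13:34 + 10:00 = 23:34 on Jul 3.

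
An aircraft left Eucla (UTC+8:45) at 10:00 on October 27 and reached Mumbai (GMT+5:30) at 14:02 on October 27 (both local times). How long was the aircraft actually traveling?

7 hours 17 minutes

Departure in UTC: 10:00 − 8:45 = 01:15 on Oct 27.
Arrival in UTC: 14:02 − 5:30 = 08:32 on Oct 27.
Elapsed = 08:32 − 01:15 = 7 hours 17 minutes.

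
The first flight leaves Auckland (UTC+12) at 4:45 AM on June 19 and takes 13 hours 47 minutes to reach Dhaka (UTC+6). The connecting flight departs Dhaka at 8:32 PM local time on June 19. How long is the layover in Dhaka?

Convert departure to UTC: 4:45 AM − 12:00 = 4:45 PM UTC on Jun 18.
Add 13 hours and 47 minutes flight time → 6:32 AM UTC (Jun 19).
Dhaka is UTC+6:00, so local arrival = 6:32 AM + 6:00 = 12:32 PM on Jun 19.
Layover = 8:32 PM − 12:32 PM = 8 hours.

8 hours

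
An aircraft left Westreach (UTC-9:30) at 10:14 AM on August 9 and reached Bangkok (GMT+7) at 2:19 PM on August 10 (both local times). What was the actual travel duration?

11 hours 35 minutes

Bangkok is 16:30 ahead of Westreach.
Clock-face elapsed time (ignoring zones) is 28 hours 5 minutes.
Actual elapsed = 28 hours 5 minutes − 16:30 = 11 hours 35 minutes.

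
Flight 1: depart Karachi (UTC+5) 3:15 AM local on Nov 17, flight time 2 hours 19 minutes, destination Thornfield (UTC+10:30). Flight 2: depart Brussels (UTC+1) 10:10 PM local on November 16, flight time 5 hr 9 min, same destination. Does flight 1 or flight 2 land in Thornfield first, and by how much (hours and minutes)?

the first, by 1 hour 45 minutes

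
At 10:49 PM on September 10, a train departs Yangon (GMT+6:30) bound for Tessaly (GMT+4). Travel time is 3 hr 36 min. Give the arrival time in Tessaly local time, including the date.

11:55 PM on Sep 10

Convert departure to UTC: 10:49 PM − 6:30 = 4:19 PM UTC on Sep 10.
Add 3 hours 36 minutes travel time → 7:55 PM UTC.
Tessaly is UTC+4:00, so local arrival = 7:55 PM + 4:00 = 11:55 PM on Sep 10.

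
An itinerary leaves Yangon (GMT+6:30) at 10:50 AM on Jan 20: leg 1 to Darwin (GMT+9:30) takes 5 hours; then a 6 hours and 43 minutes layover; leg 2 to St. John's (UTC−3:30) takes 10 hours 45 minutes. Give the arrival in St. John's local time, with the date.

Convert departure to UTC: 10:50 AM − 6:30 = 4:20 AM UTC on Jan 20.
Add 5 hours leg 1 → 9:20 AM UTC.
Add 6 hours 43 minutes layover in Darwin → 4:03 PM UTC.
Add 10 hours 45 minutes leg 2 → 2:48 AM UTC (Jan 21).
St. John's is UTC−3:30, so local arrival = 2:48 AM − 3:30 = 11:18 PM on Jan 20.

11:18 PM on January 20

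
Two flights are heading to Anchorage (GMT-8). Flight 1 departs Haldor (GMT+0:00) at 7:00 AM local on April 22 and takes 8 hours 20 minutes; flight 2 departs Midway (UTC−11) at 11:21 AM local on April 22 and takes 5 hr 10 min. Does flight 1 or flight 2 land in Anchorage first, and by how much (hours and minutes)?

the first, by 12 hours 11 minutes

Flight 1 departs at 7:00 AM UTC (Apr 22).
+8 hours and 20 minutes → arrive 3:20 PM UTC on Apr 22.
Flight 2 in UTC: 11:21 AM + 11:00 = 10:21 PM on Apr 22.
+5 hours and 10 minutes → arrive 3:31 AM UTC on Apr 23.
Flight 1 lands earlier by 12 hours 11 minutes.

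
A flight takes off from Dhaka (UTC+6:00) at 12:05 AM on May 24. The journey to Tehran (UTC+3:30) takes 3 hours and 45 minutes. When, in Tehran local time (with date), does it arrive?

Convert departure to UTC: 12:05 AM − 6:00 = 6:05 PM UTC on May 23.
Add 3 hours 45 minutes travel time → 9:50 PM UTC.
Tehran is UTC+3:30, so local arrival = 9:50 PM + 3:30 = 1:20 AM on May 24.

1:20 AM on May 24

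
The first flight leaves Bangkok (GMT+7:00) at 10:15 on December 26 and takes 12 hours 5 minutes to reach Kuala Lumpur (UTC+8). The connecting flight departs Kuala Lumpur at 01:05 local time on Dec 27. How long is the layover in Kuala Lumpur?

Convert departure to UTC: 10:15 − 7:00 = 03:15 UTC on Dec 26.
Add 12 hours and 5 minutes flight time → 15:20 UTC.
Kuala Lumpur is UTC+8:00, so local arrival = 15:20 + 8:00 = 23:20 on Dec 26.
Layover = 01:05 − 23:20 (+1 day) = 1 hour 45 minutes.

1 hour 45 minutes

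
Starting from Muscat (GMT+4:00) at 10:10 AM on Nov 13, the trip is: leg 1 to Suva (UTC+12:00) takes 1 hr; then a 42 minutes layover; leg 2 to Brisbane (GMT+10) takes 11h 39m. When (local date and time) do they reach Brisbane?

5:31 AM on Nov 14

Convert departure to UTC: 10:10 AM − 4:00 = 6:10 AM UTC on Nov 13.
Add 1 hour leg 1 → 7:10 AM UTC.
Add 42 minutes layover in Suva → 7:52 AM UTC.
Add 11 hours 39 minutes leg 2 → 7:31 PM UTC.
Brisbane is UTC+10:00, so local arrival = 7:31 PM + 10:00 = 5:31 AM on Nov 14.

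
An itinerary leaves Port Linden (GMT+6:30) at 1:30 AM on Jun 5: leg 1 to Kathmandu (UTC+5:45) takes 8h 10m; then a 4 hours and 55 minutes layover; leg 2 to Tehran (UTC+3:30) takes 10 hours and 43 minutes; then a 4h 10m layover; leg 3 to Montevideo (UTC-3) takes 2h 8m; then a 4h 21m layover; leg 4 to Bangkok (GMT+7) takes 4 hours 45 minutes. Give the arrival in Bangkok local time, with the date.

Convert departure to UTC: 1:30 AM − 6:30 = 7:00 PM UTC on Jun 4.
Add 8 hours 10 minutes leg 1 → 3:10 AM UTC (Jun 5).
Add 4 hours 55 minutes layover in Kathmandu → 8:05 AM UTC.
Add 10 hours 43 minutes leg 2 → 6:48 PM UTC.
Add 4 hours and 10 minutes layover in Tehran → 10:58 PM UTC.
Add 2 hours 8 minutes leg 3 → 1:06 AM UTC (Jun 6).
Add 4 hours 21 minutes layover in Montevideo → 5:27 AM UTC.
Add 4 hours 45 minutes leg 4 → 10:12 AM UTC.
Bangkok is UTC+7:00, so local arrival = 10:12 AM + 7:00 = 5:12 PM on Jun 6.

5:12 PM on June 6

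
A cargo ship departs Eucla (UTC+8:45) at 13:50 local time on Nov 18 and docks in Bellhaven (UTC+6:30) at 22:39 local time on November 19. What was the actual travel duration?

Departure in UTC: 13:50 − 8:45 = 05:05 on Nov 18.
Arrival in UTC: 22:39 − 6:30 = 16:09 on Nov 19.
Elapsed = 16:09 − 05:05 (+1 day) = 35 hours 4 minutes.

35 hours 4 minutes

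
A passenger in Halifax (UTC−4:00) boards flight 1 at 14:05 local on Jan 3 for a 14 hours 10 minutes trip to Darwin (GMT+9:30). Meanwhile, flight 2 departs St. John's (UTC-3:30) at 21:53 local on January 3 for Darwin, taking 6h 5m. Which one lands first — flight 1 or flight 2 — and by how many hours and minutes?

Flight 1 in UTC: 14:05 + 4:00 = 18:05 on Jan 3.
+14 hours 10 minutes → arrive 08:15 UTC on Jan 4.
Flight 2 in UTC: 21:53 + 3:30 = 01:23 on Jan 4.
+6 hours 5 minutes → arrive 07:28 UTC on Jan 4.
Flight 2 lands earlier by 47 minutes.

the second, by 47 minutes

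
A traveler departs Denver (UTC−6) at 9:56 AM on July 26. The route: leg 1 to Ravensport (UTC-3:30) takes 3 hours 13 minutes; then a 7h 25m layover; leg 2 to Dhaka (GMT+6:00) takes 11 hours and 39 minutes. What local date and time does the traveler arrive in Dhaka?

Convert departure to UTC: 9:56 AM + 6:00 = 3:56 PM UTC on Jul 26.
Add 3 hours and 13 minutes leg 1 → 7:09 PM UTC.
Add 7 hours and 25 minutes layover in Ravensport → 2:34 AM UTC (Jul 27).
Add 11 hours 39 minutes leg 2 → 2:13 PM UTC.
Dhaka is UTC+6:00, so local arrival = 2:13 PM + 6:00 = 8:13 PM on Jul 27.

8:13 PM on July 27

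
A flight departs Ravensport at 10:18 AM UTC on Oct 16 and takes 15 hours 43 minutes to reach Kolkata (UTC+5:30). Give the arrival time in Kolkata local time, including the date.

Departure is given in UTC: 10:18 AM on Oct 16.
Add 15 hours and 43 minutes → 2:01 AM UTC (Oct 17).
Kolkata is UTC+5:30: 2:01 AM + 5:30 = 7:31 AM on Oct 17.

7:31 AM on Oct 17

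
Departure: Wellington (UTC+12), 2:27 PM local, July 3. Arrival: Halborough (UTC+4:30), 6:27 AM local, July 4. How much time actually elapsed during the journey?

Departure in UTC: 2:27 PM − 12:00 = 2:27 AM on Jul 3.
Arrival in UTC: 6:27 AM − 4:30 = 1:57 AM on Jul 4.
Elapsed = 1:57 AM − 2:27 AM (+1 day) = 23 hours 30 minutes.

23 hours 30 minutes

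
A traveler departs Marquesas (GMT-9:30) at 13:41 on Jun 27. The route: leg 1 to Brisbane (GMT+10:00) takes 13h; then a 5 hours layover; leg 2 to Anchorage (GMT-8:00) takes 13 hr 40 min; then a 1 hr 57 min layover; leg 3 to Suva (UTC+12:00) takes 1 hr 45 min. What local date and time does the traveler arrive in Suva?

22:33 on June 29

Convert departure to UTC: 13:41 + 9:30 = 23:11 UTC on Jun 27.
Add 13 hours leg 1 → 12:11 UTC (Jun 28).
Add 5 hours layover in Brisbane → 17:11 UTC.
Add 13 hours and 40 minutes leg 2 → 06:51 UTC (Jun 29).
Add 1 hour and 57 minutes layover in Anchorage → 08:48 UTC.
Add 1 hour 45 minutes leg 3 → 10:33 UTC.
Suva is UTC+12:00, so local arrival = 10:33 + 12:00 = 22:33 on Jun 29.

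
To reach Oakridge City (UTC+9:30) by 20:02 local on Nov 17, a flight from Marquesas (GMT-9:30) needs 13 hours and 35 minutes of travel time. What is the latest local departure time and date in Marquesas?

11:27 on November 16

Target arrival in UTC: 20:02 − 9:30 = 10:32 on Nov 17.
Subtract 13 hours and 35 minutes → departure 20:57 UTC on Nov 16.
Marquesas is UTC−9:30: 20:57 − 9:30 = 11:27 on Nov 16.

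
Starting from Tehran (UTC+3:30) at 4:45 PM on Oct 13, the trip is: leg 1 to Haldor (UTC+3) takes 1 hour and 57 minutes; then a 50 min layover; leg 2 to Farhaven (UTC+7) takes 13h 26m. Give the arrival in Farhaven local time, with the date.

Convert departure to UTC: 4:45 PM − 3:30 = 1:15 PM UTC on Oct 13.
Add 1 hour and 57 minutes leg 1 → 3:12 PM UTC.
Add 50 minutes layover in Haldor → 4:02 PM UTC.
Add 13 hours and 26 minutes leg 2 → 5:28 AM UTC (Oct 14).
Farhaven is UTC+7:00, so local arrival = 5:28 AM + 7:00 = 12:28 PM on Oct 14.

12:28 PM on October 14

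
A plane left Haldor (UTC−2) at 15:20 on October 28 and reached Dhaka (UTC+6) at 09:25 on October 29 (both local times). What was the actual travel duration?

Departure in UTC: 15:20 + 2:00 = 17:20 on Oct 28.
Arrival in UTC: 09:25 − 6:00 = 03:25 on Oct 29.
Elapsed = 03:25 − 17:20 (+1 day) = 10 hours 5 minutes.

10 hours 5 minutes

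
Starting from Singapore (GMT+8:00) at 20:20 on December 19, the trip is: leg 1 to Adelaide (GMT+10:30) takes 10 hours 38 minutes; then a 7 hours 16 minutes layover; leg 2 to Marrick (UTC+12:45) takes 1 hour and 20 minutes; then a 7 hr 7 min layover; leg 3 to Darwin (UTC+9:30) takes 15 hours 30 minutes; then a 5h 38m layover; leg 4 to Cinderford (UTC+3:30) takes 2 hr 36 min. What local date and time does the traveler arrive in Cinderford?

Convert departure to UTC: 20:20 − 8:00 = 12:20 UTC on Dec 19.
Add 10 hours and 38 minutes leg 1 → 22:58 UTC.
Add 7 hours and 16 minutes layover in Adelaide → 06:14 UTC (Dec 20).
Add 1 hour and 20 minutes leg 2 → 07:34 UTC.
Add 7 hours 7 minutes layover in Marrick → 14:41 UTC.
Add 15 hours and 30 minutes leg 3 → 06:11 UTC (Dec 21).
Add 5 hours 38 minutes layover in Darwin → 11:49 UTC.
Add 2 hours and 36 minutes leg 4 → 14:25 UTC.
Cinderford is UTC+3:30, so local arrival = 14:25 + 3:30 = 17:55 on Dec 21.

17:55 on December 21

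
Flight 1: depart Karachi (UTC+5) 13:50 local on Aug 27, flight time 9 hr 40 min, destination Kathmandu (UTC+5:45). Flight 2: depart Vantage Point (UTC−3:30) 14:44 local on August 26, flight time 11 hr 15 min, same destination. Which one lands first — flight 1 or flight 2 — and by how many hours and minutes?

Flight 1 in UTC: 13:50 − 5:00 = 08:50 on Aug 27.
+9 hours and 40 minutes → arrive 18:30 UTC on Aug 27.
Flight 2 in UTC: 14:44 + 3:30 = 18:14 on Aug 26.
+11 hours and 15 minutes → arrive 05:29 UTC on Aug 27.
Flight 2 lands earlier by 13 hours 1 minute.

the second, by 13 hours 1 minute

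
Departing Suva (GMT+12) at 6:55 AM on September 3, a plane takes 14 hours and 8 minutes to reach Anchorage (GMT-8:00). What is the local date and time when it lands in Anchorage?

1:03 AM on September 3

Convert departure to UTC: 6:55 AM − 12:00 = 6:55 PM UTC on Sep 2.
Add 14 hours and 8 minutes travel time → 9:03 AM UTC (Sep 3).
Anchorage is UTC−8:00, so local arrival = 9:03 AM − 8:00 = 1:03 AM on Sep 3.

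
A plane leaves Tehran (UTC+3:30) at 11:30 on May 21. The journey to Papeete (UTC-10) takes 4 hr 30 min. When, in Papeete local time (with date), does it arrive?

02:30 on May 21

Convert departure to UTC: 11:30 − 3:30 = 08:00 UTC on May 21.
Add 4 hours and 30 minutes travel time → 12:30 UTC.
Papeete is UTC−10:00, so local arrival = 12:30 − 10:00 = 02:30 on May 21.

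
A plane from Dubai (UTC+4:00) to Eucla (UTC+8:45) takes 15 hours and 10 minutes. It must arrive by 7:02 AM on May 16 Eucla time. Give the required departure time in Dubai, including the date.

11:07 AM on May 15

Target arrival in UTC: 7:02 AM − 8:45 = 10:17 PM on May 15.
Subtract 15 hours 10 minutes → departure 7:07 AM UTC on May 15.
Dubai is UTC+4:00: 7:07 AM + 4:00 = 11:07 AM on May 15.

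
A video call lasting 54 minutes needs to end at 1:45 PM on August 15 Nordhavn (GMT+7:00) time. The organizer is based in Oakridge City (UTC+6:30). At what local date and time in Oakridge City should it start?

12:21 PM on August 15

Target end time in UTC: 1:45 PM − 7:00 = 6:45 AM on Aug 15.
Subtract 54 minutes → start 5:51 AM UTC on Aug 15.
Oakridge City is UTC+6:30: 5:51 AM + 6:30 = 12:21 PM on Aug 15.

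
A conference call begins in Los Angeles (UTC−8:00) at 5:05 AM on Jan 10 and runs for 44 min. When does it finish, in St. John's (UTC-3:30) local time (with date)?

10:19 AM on January 10

St. John's is 4:30 ahead of Los Angeles.
After 44 minutes it is 5:49 AM in Los Angeles.
Shift by the zone difference: 5:49 AM + 4:30 = 10:19 AM on Jan 10 in St. John's.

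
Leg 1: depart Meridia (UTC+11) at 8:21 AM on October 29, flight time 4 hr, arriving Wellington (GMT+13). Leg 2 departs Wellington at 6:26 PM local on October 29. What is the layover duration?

Convert departure to UTC: 8:21 AM − 11:00 = 9:21 PM UTC on Oct 28.
Add 4 hours flight time → 1:21 AM UTC (Oct 29).
Wellington is UTC+13:00, so local arrival = 1:21 AM + 13:00 = 2:21 PM on Oct 29.
Layover = 6:26 PM − 2:21 PM = 4 hours 5 minutes.

4 hours 5 minutes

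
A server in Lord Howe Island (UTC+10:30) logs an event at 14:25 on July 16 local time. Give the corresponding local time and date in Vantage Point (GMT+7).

10:55 on July 16

Vantage Point is 3:30 behind Lord Howe Island.
Shift by the zone difference: 14:25 − 3:30 = 10:55 on Jul 16 in Vantage Point.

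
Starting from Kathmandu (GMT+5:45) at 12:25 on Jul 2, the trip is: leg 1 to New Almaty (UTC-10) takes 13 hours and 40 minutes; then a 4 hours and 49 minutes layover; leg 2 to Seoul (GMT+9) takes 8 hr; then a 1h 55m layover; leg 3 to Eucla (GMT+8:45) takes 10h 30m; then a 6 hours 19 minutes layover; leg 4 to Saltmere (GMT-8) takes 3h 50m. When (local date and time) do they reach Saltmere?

Convert departure to UTC: 12:25 − 5:45 = 06:40 UTC on Jul 2.
Add 13 hours 40 minutes leg 1 → 20:20 UTC.
Add 4 hours and 49 minutes layover in New Almaty → 01:09 UTC (Jul 3).
Add 8 hours leg 2 → 09:09 UTC.
Add 1 hour and 55 minutes layover in Seoul → 11:04 UTC.
Add 10 hours and 30 minutes leg 3 → 21:34 UTC.
Add 6 hours 19 minutes layover in Eucla → 03:53 UTC (Jul 4).
Add 3 hours 50 minutes leg 4 → 07:43 UTC.
Saltmere is UTC−8:00, so local arrival = 07:43 − 8:00 = 23:43 on Jul 3.

23:43 on July 3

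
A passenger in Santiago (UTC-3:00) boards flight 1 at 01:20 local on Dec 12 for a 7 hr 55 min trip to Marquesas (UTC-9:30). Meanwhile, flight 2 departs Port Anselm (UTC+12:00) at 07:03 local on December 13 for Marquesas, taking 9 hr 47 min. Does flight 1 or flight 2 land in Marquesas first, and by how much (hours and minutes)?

Flight 1 in UTC: 01:20 + 3:00 = 04:20 on Dec 12.
+7 hours 55 minutes → arrive 12:15 UTC on Dec 12.
Flight 2 in UTC: 07:03 − 12:00 = 19:03 on Dec 12.
+9 hours and 47 minutes → arrive 04:50 UTC on Dec 13.
Flight 1 lands earlier by 16 hours 35 minutes.

the first, by 16 hours 35 minutes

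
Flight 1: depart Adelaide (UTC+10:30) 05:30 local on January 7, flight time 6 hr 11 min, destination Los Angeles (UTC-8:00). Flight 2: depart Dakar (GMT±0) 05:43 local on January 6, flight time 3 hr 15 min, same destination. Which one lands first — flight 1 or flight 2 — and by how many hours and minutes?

Flight 1 in UTC: 05:30 − 10:30 = 19:00 on Jan 6.
+6 hours 11 minutes → arrive 01:11 UTC on Jan 7.
Flight 2 departs at 05:43 UTC (Jan 6).
+3 hours 15 minutes → arrive 08:58 UTC on Jan 6.
Flight 2 lands earlier by 16 hours 13 minutes.

the second, by 16 hours 13 minutes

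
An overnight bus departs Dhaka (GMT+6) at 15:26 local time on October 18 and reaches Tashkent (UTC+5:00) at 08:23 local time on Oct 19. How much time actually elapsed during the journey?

17 hours 57 minutes

Departure in UTC: 15:26 − 6:00 = 09:26 on Oct 18.
Arrival in UTC: 08:23 − 5:00 = 03:23 on Oct 19.
Elapsed = 03:23 − 09:26 (+1 day) = 17 hours 57 minutes.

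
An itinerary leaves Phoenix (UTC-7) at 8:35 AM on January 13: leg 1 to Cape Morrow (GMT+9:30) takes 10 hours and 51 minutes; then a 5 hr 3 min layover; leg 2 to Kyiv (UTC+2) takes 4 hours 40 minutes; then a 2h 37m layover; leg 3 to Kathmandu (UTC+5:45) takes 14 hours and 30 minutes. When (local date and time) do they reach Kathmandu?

11:01 AM on Jan 15

Convert departure to UTC: 8:35 AM + 7:00 = 3:35 PM UTC on Jan 13.
Add 10 hours 51 minutes leg 1 → 2:26 AM UTC (Jan 14).
Add 5 hours 3 minutes layover in Cape Morrow → 7:29 AM UTC.
Add 4 hours 40 minutes leg 2 → 12:09 PM UTC.
Add 2 hours and 37 minutes layover in Kyiv → 2:46 PM UTC.
Add 14 hours and 30 minutes leg 3 → 5:16 AM UTC (Jan 15).
Kathmandu is UTC+5:45, so local arrival = 5:16 AM + 5:45 = 11:01 AM on Jan 15.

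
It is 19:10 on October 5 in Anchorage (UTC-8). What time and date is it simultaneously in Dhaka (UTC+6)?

Dhaka is 14:00 ahead of Anchorage.
Shift by the zone difference: 19:10 + 14:00 = 09:10 on Oct 6 in Dhaka.

09:10 on October 6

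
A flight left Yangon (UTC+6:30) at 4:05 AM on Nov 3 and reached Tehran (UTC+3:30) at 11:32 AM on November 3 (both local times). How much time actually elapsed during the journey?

10 hours 27 minutes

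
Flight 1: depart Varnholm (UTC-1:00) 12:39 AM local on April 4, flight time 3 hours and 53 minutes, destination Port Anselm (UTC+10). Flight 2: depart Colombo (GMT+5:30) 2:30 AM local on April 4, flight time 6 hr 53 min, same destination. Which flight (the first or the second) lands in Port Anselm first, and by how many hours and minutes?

Flight 1 in UTC: 12:39 AM + 1:00 = 1:39 AM on Apr 4.
+3 hours 53 minutes → arrive 5:32 AM UTC on Apr 4.
Flight 2 in UTC: 2:30 AM − 5:30 = 9:00 PM on Apr 3.
+6 hours and 53 minutes → arrive 3:53 AM UTC on Apr 4.
Flight 2 lands earlier by 1 hour 39 minutes.

the second, by 1 hour 39 minutes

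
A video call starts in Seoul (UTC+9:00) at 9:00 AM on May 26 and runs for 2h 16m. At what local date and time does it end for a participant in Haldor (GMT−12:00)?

2:16 PM on May 25

Convert start to UTC: 9:00 AM − 9:00 = 12:00 AM UTC on May 26.
Add 2 hours and 16 minutes duration → 2:16 AM UTC.
Haldor is UTC−12:00, so local end time = 2:16 AM − 12:00 = 2:16 PM on May 25.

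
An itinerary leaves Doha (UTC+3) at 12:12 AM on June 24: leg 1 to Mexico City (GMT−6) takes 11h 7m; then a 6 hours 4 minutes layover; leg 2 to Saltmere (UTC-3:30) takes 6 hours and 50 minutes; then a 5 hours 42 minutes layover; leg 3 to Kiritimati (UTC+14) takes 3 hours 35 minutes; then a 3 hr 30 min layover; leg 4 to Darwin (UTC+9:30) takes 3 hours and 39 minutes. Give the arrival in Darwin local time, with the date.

11:09 PM on Jun 25

Convert departure to UTC: 12:12 AM − 3:00 = 9:12 PM UTC on Jun 23.
Add 11 hours and 7 minutes leg 1 → 8:19 AM UTC (Jun 24).
Add 6 hours 4 minutes layover in Mexico City → 2:23 PM UTC.
Add 6 hours 50 minutes leg 2 → 9:13 PM UTC.
Add 5 hours and 42 minutes layover in Saltmere → 2:55 AM UTC (Jun 25).
Add 3 hours 35 minutes leg 3 → 6:30 AM UTC.
Add 3 hours and 30 minutes layover in Kiritimati → 10:00 AM UTC.
Add 3 hours 39 minutes leg 4 → 1:39 PM UTC.
Darwin is UTC+9:30, so local arrival = 1:39 PM + 9:30 = 11:09 PM on Jun 25.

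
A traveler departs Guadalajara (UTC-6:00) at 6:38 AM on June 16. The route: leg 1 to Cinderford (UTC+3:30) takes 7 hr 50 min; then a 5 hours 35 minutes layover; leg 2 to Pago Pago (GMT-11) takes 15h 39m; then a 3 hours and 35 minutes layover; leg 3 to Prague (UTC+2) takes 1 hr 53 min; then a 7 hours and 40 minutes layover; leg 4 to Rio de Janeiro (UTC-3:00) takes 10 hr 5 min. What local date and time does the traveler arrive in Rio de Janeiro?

Convert departure to UTC: 6:38 AM + 6:00 = 12:38 PM UTC on Jun 16.
Add 7 hours and 50 minutes leg 1 → 8:28 PM UTC.
Add 5 hours and 35 minutes layover in Cinderford → 2:03 AM UTC (Jun 17).
Add 15 hours 39 minutes leg 2 → 5:42 PM UTC.
Add 3 hours and 35 minutes layover in Pago Pago → 9:17 PM UTC.
Add 1 hour 53 minutes leg 3 → 11:10 PM UTC.
Add 7 hours and 40 minutes layover in Prague → 6:50 AM UTC (Jun 18).
Add 10 hours and 5 minutes leg 4 → 4:55 PM UTC.
Rio de Janeiro is UTC−3:00, so local arrival = 4:55 PM − 3:00 = 1:55 PM on Jun 18.

1:55 PM on June 18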